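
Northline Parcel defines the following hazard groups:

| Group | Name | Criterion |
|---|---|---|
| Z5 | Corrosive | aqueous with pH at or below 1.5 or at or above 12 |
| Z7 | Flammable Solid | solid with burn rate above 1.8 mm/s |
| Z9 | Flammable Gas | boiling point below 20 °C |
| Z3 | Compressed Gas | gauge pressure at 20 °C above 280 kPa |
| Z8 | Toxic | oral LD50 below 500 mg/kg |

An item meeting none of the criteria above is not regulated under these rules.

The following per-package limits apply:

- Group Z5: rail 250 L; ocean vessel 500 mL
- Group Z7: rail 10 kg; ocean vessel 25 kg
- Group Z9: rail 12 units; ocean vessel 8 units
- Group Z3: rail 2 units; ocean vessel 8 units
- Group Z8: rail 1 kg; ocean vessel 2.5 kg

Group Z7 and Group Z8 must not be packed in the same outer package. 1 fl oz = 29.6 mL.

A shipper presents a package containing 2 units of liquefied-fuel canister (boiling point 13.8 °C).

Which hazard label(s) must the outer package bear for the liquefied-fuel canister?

Boiling point 13.8 °C meets the Group Z9 criterion (Flammable Gas), so the liquefied-fuel canister is Group Z9.
Only the Group Z9 label is required.

Group Z9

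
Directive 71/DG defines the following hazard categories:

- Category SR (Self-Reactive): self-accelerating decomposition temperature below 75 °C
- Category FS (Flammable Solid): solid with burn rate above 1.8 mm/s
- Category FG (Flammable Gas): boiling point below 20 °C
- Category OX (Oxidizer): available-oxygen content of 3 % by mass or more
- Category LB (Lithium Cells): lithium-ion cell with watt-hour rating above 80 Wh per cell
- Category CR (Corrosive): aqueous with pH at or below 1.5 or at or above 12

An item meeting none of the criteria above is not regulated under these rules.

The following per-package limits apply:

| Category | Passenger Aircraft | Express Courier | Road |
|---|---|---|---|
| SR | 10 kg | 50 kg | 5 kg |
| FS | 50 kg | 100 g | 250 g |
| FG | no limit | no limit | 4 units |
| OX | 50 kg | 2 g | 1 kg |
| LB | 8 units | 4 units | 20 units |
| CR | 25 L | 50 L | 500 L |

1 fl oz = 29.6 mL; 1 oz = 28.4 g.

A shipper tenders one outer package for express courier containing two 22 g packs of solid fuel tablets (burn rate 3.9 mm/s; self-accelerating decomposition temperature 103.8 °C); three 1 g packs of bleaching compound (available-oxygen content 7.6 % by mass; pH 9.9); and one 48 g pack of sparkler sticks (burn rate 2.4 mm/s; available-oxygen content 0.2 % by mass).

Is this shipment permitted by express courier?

The solid fuel tablets have burn rate 3.9 mm/s, which is > 1.8 mm/s, so they are Category FS (Flammable Solid).
With available-oxygen content 7.6 % by mass (≥ 3 % by mass), the bleaching compound falls in Category OX.
Burn rate 2.4 mm/s meets the Category FS criterion (Flammable Solid), so the sparkler sticks are Category FS.
Category FS net quantity: (two 22 g packs = 44 g) + 48 g = 92 g.
92 g is within the express courier limit of 100 g for Category FS.
Category OX quantity: three 1 g packs = 3 g.
That exceeds the Category OX express courier limit of 2 g.

No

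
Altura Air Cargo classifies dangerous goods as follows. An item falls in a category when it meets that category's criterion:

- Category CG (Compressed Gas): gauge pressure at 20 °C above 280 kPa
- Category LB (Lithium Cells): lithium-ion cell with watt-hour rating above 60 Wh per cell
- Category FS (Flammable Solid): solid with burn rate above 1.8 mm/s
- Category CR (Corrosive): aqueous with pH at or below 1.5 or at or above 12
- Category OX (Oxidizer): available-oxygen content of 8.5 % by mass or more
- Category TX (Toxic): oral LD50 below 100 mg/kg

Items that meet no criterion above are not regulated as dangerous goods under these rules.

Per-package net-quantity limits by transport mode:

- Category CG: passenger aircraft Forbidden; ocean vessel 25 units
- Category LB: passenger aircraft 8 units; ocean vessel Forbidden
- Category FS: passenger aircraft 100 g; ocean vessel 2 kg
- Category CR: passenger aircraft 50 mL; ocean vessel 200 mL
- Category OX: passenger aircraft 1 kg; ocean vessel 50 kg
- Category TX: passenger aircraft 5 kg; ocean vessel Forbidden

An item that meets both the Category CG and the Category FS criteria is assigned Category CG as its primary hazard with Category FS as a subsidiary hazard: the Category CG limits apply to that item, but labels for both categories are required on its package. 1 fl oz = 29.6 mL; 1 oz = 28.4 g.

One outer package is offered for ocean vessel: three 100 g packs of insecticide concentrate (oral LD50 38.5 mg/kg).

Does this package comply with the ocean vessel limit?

The insecticide concentrate has oral LD50 38.5 mg/kg, which is < 100 mg/kg, so it is Category TX (Toxic).
Category TX quantity: three 100 g packs = 300 g.
By ocean vessel, Category TX is Forbidden regardless of quantity.

No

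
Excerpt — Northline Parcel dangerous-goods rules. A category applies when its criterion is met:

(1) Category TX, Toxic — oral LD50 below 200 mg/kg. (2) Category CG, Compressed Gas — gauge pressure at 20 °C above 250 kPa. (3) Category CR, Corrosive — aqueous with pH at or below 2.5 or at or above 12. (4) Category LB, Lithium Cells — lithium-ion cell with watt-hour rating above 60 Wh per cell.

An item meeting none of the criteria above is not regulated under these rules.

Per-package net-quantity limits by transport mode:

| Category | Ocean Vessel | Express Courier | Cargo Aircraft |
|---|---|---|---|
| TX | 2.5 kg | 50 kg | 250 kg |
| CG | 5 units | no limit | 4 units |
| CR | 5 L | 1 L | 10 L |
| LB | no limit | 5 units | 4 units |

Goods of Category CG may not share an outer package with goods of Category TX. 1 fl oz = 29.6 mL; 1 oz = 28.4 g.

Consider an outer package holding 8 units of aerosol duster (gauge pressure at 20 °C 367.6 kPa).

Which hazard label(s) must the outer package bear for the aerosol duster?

Category CG

With gauge pressure at 20 °C 367.6 kPa (> 250 kPa), the aerosol duster falls in Category CG.
Only the Category CG label is required.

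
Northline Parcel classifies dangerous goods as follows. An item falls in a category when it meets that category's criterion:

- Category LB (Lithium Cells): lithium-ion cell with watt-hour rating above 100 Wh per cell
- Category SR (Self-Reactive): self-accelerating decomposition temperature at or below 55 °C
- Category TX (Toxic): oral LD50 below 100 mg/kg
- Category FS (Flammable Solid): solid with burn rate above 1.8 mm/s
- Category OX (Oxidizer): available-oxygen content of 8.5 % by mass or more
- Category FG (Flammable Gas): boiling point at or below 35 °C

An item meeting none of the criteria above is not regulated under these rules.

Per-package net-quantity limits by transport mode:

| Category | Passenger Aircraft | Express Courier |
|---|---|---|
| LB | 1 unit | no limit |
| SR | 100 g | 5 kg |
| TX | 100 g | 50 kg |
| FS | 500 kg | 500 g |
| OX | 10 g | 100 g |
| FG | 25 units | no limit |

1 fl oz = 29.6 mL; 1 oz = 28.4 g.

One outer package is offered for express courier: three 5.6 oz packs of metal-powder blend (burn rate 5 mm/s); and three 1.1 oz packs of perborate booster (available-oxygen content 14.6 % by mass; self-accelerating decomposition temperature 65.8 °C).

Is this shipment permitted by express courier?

Metal-powder blend: burn rate 5 mm/s > 1.8 mm/s → Category FS (Flammable Solid).
With available-oxygen content 14.6 % by mass (≥ 8.5 % by mass), the perborate booster falls in Category OX.
Category OX quantity: three 1.1 oz packs = 93.72 g.
93.72 g is within the express courier limit of 100 g for Category OX.
Category FS quantity: three 5.6 oz packs = 477.12 g.
That is within the Category FS express courier limit of 500 g.
Every hazard category is within its express courier limit and no segregation rule is violated.

Yes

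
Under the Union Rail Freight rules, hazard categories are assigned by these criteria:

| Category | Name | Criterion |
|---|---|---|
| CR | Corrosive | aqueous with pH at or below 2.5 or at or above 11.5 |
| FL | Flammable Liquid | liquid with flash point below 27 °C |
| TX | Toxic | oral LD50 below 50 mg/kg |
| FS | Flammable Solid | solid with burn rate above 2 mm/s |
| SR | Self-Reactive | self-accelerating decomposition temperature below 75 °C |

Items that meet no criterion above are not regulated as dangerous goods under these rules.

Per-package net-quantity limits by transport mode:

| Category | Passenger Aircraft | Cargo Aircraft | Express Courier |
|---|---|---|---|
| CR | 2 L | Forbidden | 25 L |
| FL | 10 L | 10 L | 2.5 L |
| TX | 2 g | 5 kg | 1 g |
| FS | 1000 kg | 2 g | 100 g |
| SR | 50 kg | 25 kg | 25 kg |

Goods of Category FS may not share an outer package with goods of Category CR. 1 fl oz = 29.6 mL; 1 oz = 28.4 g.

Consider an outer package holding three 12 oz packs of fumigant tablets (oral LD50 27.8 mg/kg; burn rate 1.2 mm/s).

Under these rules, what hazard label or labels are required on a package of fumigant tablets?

Category TX

The fumigant tablets have oral LD50 27.8 mg/kg, which is < 50 mg/kg, so they are Category TX (Toxic).
Only the Category TX label is required.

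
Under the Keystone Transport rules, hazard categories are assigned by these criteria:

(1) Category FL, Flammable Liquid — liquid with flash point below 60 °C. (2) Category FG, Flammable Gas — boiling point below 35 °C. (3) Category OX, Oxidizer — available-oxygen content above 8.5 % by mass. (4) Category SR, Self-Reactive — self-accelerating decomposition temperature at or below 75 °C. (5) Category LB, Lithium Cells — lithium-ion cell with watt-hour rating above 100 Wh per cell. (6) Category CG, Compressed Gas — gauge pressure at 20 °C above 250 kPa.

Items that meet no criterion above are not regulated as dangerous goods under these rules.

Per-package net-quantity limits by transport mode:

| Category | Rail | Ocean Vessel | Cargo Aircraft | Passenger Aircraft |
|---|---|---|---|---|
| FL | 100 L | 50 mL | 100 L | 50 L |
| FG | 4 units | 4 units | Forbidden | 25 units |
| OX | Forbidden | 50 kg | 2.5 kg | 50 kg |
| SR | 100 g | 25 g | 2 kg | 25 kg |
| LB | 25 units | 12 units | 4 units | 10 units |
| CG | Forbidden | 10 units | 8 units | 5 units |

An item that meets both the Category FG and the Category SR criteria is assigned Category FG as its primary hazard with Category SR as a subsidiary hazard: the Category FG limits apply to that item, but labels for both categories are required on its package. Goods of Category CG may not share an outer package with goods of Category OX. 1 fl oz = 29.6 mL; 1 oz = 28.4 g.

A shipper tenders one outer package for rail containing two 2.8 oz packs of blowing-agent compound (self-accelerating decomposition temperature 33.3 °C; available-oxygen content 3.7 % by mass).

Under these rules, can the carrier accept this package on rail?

Blowing-agent compound: self-accelerating decomposition temperature 33.3 °C ≤ 75 °C → Category SR (Self-Reactive).
Category SR quantity: two 2.8 oz packs = 159.04 g.
That exceeds the Category SR rail limit of 100 g.

No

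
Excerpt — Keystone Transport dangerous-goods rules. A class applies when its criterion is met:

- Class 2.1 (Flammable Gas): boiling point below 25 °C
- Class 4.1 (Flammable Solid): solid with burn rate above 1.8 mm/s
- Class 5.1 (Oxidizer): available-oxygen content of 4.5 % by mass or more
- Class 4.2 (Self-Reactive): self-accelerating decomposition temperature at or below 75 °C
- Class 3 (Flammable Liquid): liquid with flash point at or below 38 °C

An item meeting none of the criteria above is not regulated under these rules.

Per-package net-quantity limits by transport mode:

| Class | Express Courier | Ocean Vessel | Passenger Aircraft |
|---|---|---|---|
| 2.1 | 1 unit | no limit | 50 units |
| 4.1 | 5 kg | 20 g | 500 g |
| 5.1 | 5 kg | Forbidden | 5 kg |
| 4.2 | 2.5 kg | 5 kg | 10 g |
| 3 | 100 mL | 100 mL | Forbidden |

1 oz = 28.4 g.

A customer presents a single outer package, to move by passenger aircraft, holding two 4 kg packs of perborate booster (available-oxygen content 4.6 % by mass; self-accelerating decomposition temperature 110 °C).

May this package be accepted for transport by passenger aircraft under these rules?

No

The perborate booster has available-oxygen content 4.6 % by mass, which is ≥ 4.5 % by mass, so it is Class 5.1 (Oxidizer).
Class 5.1 quantity: two 4 kg packs = 8 kg.
8 kg exceeds the passenger aircraft limit of 5 kg for Class 5.1.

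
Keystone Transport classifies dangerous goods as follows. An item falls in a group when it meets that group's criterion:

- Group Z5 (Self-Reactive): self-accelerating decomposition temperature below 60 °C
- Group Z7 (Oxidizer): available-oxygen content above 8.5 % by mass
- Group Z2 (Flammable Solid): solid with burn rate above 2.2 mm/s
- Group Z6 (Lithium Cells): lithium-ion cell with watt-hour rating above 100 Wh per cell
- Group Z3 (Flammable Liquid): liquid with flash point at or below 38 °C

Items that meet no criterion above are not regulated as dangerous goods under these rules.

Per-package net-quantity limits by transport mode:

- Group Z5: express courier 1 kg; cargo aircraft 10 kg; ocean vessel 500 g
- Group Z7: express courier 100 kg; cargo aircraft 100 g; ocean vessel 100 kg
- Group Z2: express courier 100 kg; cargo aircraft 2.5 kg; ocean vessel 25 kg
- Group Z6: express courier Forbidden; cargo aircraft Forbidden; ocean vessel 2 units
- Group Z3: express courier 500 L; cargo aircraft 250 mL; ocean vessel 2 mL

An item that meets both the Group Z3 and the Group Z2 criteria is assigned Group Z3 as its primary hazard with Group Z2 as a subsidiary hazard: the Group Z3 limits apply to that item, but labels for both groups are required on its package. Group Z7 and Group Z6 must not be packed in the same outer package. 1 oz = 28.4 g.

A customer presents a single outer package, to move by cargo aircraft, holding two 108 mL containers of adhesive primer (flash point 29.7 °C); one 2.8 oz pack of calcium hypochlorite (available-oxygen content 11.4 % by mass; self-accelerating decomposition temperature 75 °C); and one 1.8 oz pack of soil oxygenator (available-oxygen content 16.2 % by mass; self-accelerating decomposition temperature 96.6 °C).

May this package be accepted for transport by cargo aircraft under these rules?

The adhesive primer has flash point 29.7 °C, which is ≤ 38 °C, so it is Group Z3 (Flammable Liquid).
The calcium hypochlorite has available-oxygen content 11.4 % by mass, which is > 8.5 % by mass, so it is Group Z7 (Oxidizer).
With available-oxygen content 16.2 % by mass (> 8.5 % by mass), the soil oxygenator falls in Group Z7.
Total Group Z7: (one 2.8 oz pack = 79.52 g) + (one 1.8 oz pack = 51.12 g) = 130.64 g.
130.64 g > 100 g (cargo aircraft limit, Group Z7) — over the limit.
Group Z3 quantity: two 108 mL containers = 216 mL.
That is within the Group Z3 cargo aircraft limit of 250 mL.
The segregation rule (Group Z7 with Group Z6) does not apply to Group Z7 with Group Z3.

No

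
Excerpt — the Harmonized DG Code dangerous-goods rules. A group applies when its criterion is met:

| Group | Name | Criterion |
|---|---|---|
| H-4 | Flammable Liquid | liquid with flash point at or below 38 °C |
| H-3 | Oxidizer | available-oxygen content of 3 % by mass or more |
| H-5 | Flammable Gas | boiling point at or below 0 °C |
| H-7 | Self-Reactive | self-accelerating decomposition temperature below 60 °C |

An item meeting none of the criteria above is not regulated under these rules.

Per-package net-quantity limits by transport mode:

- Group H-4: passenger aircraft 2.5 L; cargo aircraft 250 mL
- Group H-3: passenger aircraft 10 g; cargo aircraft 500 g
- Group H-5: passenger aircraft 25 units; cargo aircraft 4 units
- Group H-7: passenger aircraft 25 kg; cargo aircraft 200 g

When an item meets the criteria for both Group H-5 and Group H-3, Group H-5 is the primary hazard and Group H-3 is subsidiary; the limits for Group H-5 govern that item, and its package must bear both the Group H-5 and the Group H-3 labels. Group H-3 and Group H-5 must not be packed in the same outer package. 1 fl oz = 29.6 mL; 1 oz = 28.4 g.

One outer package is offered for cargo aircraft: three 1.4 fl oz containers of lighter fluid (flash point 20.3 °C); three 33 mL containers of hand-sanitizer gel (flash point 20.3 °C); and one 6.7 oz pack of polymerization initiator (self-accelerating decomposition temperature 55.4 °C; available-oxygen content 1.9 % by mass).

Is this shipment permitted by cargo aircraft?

Yes

With flash point 20.3 °C (≤ 38 °C), the lighter fluid falls in Group H-4.
Hand-sanitizer gel: flash point 20.3 °C ≤ 38 °C → Group H-4 (Flammable Liquid).
The polymerization initiator has self-accelerating decomposition temperature 55.4 °C, which is < 60 °C, so it is Group H-7 (Self-Reactive).
Total Group H-4: (three 1.4 fl oz containers = 124.32 mL) + (three 33 mL containers = 99 mL) = 223.32 mL.
223.32 mL ≤ 250 mL (cargo aircraft limit, Group H-4) — within limit.
Group H-7 quantity: one 6.7 oz pack = 190.28 g.
190.28 g is within the cargo aircraft limit of 200 g for Group H-7.
The segregation rule (Group H-3 with Group H-5) does not apply to Group H-4 with Group H-7.
Every hazard group is within its cargo aircraft limit and no segregation rule is violated.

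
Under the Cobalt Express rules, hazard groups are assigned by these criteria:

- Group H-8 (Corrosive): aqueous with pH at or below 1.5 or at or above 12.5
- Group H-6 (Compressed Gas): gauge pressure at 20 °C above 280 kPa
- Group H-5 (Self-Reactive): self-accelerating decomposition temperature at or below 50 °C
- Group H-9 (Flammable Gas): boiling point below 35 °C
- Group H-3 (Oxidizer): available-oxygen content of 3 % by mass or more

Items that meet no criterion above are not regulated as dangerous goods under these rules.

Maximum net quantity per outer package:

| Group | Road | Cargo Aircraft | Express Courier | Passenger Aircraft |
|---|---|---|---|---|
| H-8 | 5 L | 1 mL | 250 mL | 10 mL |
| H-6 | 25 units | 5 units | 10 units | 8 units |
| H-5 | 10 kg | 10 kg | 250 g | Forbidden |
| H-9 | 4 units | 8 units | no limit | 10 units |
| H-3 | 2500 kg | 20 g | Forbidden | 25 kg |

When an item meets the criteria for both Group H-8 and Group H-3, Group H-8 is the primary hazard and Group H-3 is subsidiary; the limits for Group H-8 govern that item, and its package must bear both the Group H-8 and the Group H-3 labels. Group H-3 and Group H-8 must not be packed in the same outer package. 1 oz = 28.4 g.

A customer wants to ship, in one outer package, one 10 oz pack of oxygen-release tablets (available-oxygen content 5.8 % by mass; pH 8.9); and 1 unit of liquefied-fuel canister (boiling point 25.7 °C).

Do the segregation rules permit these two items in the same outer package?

Available-oxygen content 5.8 % by mass meets the Group H-3 criterion (Oxidizer), so the oxygen-release tablets are Group H-3.
Boiling point 25.7 °C meets the Group H-9 criterion (Flammable Gas), so the liquefied-fuel canister is Group H-9.
No segregation rule bars Group H-3 with Group H-9.

Yes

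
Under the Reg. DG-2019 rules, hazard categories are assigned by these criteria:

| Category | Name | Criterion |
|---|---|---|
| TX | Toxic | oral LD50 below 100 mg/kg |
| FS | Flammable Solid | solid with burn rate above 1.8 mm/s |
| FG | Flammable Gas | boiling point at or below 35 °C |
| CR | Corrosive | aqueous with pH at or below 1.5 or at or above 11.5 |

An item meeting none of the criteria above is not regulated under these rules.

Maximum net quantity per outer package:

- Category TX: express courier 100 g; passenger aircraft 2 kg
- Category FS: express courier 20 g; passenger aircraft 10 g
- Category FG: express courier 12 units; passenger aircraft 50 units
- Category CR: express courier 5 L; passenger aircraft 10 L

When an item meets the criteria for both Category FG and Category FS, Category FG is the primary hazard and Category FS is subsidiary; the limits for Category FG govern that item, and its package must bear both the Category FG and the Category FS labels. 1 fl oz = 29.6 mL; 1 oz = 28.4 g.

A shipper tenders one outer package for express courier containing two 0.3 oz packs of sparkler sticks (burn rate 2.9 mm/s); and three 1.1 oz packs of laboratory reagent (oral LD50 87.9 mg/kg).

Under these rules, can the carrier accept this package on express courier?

Yes

Burn rate 2.9 mm/s meets the Category FS criterion (Flammable Solid), so the sparkler sticks are Category FS.
Oral LD50 87.9 mg/kg meets the Category TX criterion (Toxic), so the laboratory reagent is Category TX.
Category FS quantity: two 0.3 oz packs = 17.04 g.
17.04 g is within the express courier limit of 20 g for Category FS.
Category TX quantity: three 1.1 oz packs = 93.72 g.
That is within the Category TX express courier limit of 100 g.
Every hazard category is within its express courier limit and no segregation rule is violated.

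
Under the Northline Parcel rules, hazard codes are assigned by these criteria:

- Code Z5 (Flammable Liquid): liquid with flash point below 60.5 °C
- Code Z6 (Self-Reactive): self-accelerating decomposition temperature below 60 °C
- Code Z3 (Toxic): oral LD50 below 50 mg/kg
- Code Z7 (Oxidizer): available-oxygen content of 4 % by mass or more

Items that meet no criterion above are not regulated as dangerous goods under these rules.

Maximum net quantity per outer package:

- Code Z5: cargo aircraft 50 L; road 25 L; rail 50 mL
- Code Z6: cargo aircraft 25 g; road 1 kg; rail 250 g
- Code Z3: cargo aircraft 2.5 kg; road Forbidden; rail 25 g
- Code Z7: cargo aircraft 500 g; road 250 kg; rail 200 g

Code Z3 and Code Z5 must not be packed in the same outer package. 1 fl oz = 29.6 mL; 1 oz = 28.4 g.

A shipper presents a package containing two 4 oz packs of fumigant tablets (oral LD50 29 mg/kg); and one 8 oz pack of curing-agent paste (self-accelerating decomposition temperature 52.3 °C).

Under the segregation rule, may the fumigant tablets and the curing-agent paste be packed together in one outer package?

Yes

Fumigant tablets: oral LD50 29 mg/kg < 50 mg/kg → Code Z3 (Toxic).
Curing-agent paste: self-accelerating decomposition temperature 52.3 °C < 60 °C → Code Z6 (Self-Reactive).
No segregation rule bars Code Z3 with Code Z6.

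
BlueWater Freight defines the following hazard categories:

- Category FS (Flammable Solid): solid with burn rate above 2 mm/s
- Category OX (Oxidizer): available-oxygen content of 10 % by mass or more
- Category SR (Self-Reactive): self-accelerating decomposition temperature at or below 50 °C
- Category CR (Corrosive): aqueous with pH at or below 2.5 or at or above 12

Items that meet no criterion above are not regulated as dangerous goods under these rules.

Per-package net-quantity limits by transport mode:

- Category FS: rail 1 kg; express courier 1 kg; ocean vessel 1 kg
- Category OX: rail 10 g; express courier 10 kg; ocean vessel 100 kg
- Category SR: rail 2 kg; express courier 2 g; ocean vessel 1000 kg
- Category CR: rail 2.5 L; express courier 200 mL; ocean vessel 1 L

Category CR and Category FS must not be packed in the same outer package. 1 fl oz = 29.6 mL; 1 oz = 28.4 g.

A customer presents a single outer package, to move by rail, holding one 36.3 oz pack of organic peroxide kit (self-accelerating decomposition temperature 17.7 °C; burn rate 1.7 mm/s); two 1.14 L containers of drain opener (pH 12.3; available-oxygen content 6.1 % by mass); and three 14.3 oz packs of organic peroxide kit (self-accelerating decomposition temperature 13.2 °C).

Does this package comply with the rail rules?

Self-accelerating decomposition temperature 17.7 °C meets the Category SR criterion (Self-Reactive), so the organic peroxide kit is Category SR.
With pH 12.3 (≥ 12), the drain opener falls in Category CR.
Organic peroxide kit: self-accelerating decomposition temperature 13.2 °C ≤ 50 °C → Category SR (Self-Reactive).
Total Category SR: (one 36.3 oz pack = 1030.92 g) + (three 14.3 oz packs = 1218.36 g) = 2249.28 g.
2249.28 g exceeds the rail limit of 2 kg for Category SR.
Category CR quantity: two 1.14 L containers = 2.28 L.
2.28 L ≤ 2.5 L (rail limit, Category CR) — within limit.
The segregation rule (Category CR with Category FS) does not apply to Category SR with Category CR.

No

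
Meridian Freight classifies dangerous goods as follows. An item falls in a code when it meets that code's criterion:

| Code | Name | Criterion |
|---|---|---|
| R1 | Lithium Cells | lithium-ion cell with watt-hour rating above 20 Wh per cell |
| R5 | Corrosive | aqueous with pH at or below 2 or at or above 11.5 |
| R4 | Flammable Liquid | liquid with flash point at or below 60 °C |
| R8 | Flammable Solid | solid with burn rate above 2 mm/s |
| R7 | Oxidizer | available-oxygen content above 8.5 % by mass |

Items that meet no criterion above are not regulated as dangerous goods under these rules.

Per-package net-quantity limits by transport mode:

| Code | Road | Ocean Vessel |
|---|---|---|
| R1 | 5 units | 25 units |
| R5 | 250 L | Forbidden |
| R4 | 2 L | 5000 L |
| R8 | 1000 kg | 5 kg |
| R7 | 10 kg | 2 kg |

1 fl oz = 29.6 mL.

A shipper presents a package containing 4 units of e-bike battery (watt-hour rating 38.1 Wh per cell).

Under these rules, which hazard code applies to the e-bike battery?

The e-bike battery has watt-hour rating 38.1 Wh per cell, which is > 20 Wh per cell, so it is Code R1 (Lithium Cells).

Code R1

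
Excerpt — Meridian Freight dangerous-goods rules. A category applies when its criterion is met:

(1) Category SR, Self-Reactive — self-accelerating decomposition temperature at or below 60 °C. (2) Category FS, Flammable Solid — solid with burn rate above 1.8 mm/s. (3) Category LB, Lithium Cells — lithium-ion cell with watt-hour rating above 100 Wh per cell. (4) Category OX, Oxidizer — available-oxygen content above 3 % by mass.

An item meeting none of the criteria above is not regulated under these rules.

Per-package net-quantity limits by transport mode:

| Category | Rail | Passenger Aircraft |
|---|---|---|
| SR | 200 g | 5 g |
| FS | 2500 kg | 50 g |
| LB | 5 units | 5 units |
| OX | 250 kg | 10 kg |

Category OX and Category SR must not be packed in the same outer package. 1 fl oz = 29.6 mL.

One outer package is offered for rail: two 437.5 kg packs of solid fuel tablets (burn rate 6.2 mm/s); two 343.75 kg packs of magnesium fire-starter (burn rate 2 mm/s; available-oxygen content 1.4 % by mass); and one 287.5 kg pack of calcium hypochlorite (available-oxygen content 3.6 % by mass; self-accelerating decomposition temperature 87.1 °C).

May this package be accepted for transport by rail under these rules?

Burn rate 6.2 mm/s meets the Category FS criterion (Flammable Solid), so the solid fuel tablets are Category FS.
With burn rate 2 mm/s (> 1.8 mm/s), the magnesium fire-starter falls in Category FS.
The calcium hypochlorite has available-oxygen content 3.6 % by mass, which is > 3 % by mass, so it is Category OX (Oxidizer).
Category FS net quantity: (two 437.5 kg packs = 875 kg) + (two 343.75 kg packs = 687.5 kg) = 1562.5 kg.
1562.5 kg ≤ 2500 kg (rail limit, Category FS) — within limit.
Category OX quantity: 287.5 kg.
287.5 kg exceeds the rail limit of 250 kg for Category OX.
The segregation rule (Category OX with Category SR) does not apply to Category FS with Category OX.

No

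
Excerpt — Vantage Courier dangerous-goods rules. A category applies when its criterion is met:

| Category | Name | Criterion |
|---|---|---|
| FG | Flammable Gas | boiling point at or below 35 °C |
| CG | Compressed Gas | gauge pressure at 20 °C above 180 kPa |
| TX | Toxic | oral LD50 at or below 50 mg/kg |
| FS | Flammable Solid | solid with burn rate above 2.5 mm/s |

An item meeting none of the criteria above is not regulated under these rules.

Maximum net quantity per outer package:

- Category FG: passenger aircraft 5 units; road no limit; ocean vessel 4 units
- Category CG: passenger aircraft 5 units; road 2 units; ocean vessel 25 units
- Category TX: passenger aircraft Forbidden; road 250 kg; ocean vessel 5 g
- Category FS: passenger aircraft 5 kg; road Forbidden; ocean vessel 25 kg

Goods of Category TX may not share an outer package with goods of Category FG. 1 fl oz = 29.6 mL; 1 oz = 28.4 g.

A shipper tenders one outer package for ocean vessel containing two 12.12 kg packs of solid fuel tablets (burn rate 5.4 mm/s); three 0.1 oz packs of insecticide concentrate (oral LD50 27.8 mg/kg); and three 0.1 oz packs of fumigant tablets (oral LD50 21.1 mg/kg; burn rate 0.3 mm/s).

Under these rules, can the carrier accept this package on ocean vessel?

Burn rate 5.4 mm/s meets the Category FS criterion (Flammable Solid), so the solid fuel tablets are Category FS.
With oral LD50 27.8 mg/kg (≤ 50 mg/kg), the insecticide concentrate falls in Category TX.
Oral LD50 21.1 mg/kg meets the Category TX criterion (Toxic), so the fumigant tablets are Category TX.
Total Category TX: (three 0.1 oz packs = 8.52 g) + (three 0.1 oz packs = 8.52 g) = 17.04 g.
17.04 g > 5 g (ocean vessel limit, Category TX) — over the limit.
Category FS quantity: two 12.12 kg packs = 24.24 kg.
24.24 kg is within the ocean vessel limit of 25 kg for Category FS.
The segregation rule (Category TX with Category FG) does not apply to Category TX with Category FS.

No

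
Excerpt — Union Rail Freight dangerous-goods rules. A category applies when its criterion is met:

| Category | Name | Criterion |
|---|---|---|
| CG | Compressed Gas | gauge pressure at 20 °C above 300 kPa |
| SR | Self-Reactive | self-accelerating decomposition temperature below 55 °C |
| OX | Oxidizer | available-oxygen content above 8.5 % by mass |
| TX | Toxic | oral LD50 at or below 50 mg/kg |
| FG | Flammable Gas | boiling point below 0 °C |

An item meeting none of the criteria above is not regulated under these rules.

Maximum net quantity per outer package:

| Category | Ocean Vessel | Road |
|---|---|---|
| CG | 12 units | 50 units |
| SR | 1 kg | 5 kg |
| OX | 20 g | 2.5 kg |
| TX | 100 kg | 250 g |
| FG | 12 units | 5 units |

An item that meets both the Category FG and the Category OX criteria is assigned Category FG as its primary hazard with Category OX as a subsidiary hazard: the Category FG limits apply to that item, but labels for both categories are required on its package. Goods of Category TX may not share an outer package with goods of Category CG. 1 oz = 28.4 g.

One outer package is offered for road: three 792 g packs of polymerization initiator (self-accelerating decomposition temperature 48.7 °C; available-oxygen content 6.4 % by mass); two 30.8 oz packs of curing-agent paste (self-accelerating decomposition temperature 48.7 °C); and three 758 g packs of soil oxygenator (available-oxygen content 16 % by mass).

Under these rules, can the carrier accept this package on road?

With self-accelerating decomposition temperature 48.7 °C (< 55 °C), the polymerization initiator falls in Category SR.
Curing-agent paste: self-accelerating decomposition temperature 48.7 °C < 55 °C → Category SR (Self-Reactive).
Available-oxygen content 16 % by mass meets the Category OX criterion (Oxidizer), so the soil oxygenator is Category OX.
Category SR net quantity: (three 792 g packs = 2.376 kg) + (two 30.8 oz packs = 1749.44 g) = 4125.44 g.
4125.44 g ≤ 5 kg (road limit, Category SR) — within limit.
Category OX quantity: three 758 g packs = 2.274 kg.
2.274 kg ≤ 2.5 kg (road limit, Category OX) — within limit.
The segregation rule (Category TX with Category CG) does not apply to Category SR with Category OX.
Every hazard category is within its road limit and no segregation rule is violated.

Yes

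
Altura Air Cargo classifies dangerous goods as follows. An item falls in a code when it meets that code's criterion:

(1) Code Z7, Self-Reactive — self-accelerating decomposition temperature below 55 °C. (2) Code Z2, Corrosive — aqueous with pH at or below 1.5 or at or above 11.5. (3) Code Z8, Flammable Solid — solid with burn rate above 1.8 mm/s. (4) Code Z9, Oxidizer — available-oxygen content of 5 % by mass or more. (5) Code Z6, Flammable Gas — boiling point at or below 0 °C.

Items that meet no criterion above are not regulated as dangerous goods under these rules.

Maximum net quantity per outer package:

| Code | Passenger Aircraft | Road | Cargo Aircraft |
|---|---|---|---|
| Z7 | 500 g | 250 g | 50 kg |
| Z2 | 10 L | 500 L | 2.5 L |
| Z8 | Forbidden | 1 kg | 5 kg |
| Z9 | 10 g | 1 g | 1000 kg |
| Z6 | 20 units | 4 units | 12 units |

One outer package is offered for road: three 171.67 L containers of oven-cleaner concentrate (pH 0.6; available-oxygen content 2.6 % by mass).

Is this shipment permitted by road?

Oven-cleaner concentrate: pH 0.6 ≤ 1.5 → Code Z2 (Corrosive).
Code Z2 quantity: three 171.67 L containers = 515.01 L.
515.01 L exceeds the road limit of 500 L for Code Z2.

No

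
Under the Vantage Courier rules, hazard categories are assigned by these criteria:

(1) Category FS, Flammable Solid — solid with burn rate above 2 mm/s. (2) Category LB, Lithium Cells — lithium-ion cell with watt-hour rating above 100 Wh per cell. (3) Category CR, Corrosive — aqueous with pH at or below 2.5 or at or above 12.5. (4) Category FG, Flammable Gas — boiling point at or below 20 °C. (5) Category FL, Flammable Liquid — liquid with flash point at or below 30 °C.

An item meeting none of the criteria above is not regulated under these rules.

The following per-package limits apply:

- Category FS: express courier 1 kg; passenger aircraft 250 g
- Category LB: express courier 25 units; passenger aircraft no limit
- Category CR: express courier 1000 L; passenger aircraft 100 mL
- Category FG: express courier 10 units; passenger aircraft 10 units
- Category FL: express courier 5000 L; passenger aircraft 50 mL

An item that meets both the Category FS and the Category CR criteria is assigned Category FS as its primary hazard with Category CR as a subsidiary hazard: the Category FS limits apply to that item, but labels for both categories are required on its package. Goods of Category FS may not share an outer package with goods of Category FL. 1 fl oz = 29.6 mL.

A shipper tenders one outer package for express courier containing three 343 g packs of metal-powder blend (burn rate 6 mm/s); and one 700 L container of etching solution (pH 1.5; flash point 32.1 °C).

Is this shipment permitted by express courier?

The metal-powder blend has burn rate 6 mm/s, which is > 2 mm/s, so it is Category FS (Flammable Solid).
With pH 1.5 (≤ 2.5), the etching solution falls in Category CR.
Category FS quantity: three 343 g packs = 1.029 kg.
1.029 kg exceeds the express courier limit of 1 kg for Category FS.
Category CR quantity: 700 L.
700 L ≤ 1000 L (express courier limit, Category CR) — within limit.
The segregation rule (Category FS with Category FL) does not apply to Category FS with Category CR.

No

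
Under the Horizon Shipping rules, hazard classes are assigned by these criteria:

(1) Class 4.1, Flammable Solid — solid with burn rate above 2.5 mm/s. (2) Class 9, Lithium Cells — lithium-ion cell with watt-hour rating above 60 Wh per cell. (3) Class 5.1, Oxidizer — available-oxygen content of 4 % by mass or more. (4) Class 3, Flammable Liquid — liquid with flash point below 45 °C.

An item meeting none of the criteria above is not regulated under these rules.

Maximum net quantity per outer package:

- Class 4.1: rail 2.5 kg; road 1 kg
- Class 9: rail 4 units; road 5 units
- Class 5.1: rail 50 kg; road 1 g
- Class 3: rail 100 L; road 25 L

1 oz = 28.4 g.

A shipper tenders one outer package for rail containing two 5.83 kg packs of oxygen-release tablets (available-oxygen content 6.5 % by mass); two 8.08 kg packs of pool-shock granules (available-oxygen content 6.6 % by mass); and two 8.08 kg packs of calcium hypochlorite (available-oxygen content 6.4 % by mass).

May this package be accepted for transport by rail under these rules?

Yes

Available-oxygen content 6.5 % by mass meets the Class 5.1 criterion (Oxidizer), so the oxygen-release tablets are Class 5.1.
Available-oxygen content 6.6 % by mass meets the Class 5.1 criterion (Oxidizer), so the pool-shock granules are Class 5.1.
Available-oxygen content 6.4 % by mass meets the Class 5.1 criterion (Oxidizer), so the calcium hypochlorite is Class 5.1.
Total Class 5.1: (two 5.83 kg packs = 11.66 kg) + (two 8.08 kg packs = 16.16 kg) + (two 8.08 kg packs = 16.16 kg) = 43.98 kg.
43.98 kg ≤ 50 kg (rail limit, Class 5.1) — within limit.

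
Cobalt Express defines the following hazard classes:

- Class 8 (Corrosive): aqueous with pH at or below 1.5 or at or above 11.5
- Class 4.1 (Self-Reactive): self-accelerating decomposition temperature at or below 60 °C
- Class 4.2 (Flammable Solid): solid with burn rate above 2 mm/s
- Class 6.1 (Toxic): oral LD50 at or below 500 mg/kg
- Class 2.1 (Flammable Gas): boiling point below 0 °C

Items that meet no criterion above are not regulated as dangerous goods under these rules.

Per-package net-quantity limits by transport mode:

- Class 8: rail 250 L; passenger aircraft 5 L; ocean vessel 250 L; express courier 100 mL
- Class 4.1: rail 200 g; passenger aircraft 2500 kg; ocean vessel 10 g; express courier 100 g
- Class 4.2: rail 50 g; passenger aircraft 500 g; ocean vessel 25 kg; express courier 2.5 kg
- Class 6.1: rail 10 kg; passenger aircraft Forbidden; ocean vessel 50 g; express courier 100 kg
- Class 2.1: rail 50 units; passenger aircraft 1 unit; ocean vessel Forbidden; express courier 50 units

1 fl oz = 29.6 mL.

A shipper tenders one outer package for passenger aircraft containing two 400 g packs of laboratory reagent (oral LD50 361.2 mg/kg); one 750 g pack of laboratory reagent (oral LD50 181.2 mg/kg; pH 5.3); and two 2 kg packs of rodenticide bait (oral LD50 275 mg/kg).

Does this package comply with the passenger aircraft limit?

Oral LD50 361.2 mg/kg meets the Class 6.1 criterion (Toxic), so the laboratory reagent is Class 6.1.
The laboratory reagent has oral LD50 181.2 mg/kg, which is ≤ 500 mg/kg, so it is Class 6.1 (Toxic).
The rodenticide bait has oral LD50 275 mg/kg, which is ≤ 500 mg/kg, so it is Class 6.1 (Toxic).
Class 6.1 net quantity: (two 400 g packs = 800 g) + 750 g + (two 2 kg packs = 4 kg) = 5.55 kg.
Class 6.1 is Forbidden by passenger aircraft.

No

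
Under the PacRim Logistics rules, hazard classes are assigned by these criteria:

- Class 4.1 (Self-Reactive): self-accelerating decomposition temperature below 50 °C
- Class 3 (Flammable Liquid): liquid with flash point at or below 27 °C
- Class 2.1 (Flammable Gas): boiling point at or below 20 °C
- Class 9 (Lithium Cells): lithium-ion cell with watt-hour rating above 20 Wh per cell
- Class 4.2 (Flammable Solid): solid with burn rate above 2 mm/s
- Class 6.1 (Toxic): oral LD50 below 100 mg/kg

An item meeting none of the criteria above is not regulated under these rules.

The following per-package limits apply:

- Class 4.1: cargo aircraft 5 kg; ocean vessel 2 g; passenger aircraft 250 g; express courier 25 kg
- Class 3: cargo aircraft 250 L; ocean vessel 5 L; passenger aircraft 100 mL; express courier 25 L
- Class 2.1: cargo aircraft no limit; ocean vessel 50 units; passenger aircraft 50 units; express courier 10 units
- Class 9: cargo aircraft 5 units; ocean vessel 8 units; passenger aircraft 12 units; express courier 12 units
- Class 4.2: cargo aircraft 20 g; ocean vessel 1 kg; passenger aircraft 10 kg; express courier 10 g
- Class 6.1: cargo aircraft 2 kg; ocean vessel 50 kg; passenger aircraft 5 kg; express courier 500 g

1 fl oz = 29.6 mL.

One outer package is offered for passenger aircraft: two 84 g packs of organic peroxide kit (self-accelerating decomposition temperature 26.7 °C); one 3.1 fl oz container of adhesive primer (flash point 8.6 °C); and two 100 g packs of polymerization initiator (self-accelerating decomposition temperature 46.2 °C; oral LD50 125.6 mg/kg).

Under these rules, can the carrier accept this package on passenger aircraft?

No

Organic peroxide kit: self-accelerating decomposition temperature 26.7 °C < 50 °C → Class 4.1 (Self-Reactive).
With flash point 8.6 °C (≤ 27 °C), the adhesive primer falls in Class 3.
With self-accelerating decomposition temperature 46.2 °C (< 50 °C), the polymerization initiator falls in Class 4.1.
Total Class 4.1: (two 84 g packs = 168 g) + (two 100 g packs = 200 g) = 368 g.
368 g exceeds the passenger aircraft limit of 250 g for Class 4.1.
Class 3 quantity: one 3.1 fl oz container = 91.76 mL.
91.76 mL is within the passenger aircraft limit of 100 mL for Class 3.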